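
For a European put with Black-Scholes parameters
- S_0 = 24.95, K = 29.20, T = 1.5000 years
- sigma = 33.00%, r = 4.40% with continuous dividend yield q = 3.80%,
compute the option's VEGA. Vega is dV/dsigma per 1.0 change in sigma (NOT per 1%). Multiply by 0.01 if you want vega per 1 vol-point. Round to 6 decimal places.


d1 = -0.1648330607; d2 = -0.5689988682
phi(d1) = 0.3935593085; exp(-qT) = 0.9445940694; exp(-rT) = 0.9361308643
Vega = S * exp(-qT) * phi(d1) * sqrt(T) = 24.9500 * 0.9445940694 * 0.3935593085 * 1.2247448714 = 11.359823

Answer: Vega = 11.359823


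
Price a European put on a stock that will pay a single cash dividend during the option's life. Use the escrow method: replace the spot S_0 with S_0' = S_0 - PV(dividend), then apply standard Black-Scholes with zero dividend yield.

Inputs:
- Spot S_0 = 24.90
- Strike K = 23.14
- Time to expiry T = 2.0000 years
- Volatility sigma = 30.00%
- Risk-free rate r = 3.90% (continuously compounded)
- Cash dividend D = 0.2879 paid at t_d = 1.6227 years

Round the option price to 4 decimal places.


Answer: Price = 2.4599

Derivation:
PV(D) = D * exp(-r * t_d) = 0.2879 * 0.93867563 = 0.27024471
S_0' = S_0 - PV(D) = 24.9000 - 0.27024471 = 24.62975529
d1 = (ln(S_0'/K) + (r + sigma^2/2)*T) / (sigma*sqrt(T)) = 0.54304046
d2 = d1 - sigma*sqrt(T) = 0.11877639
exp(-rT) = 0.92496443
N(-d1) = 0.29355097; N(-d2) = 0.45272626
P = K * exp(-rT) * N(-d2) - S_0' * N(-d1) = 23.1400 * 0.92496443 * 0.45272626 - 24.62975529 * 0.29355097 = 2.4599


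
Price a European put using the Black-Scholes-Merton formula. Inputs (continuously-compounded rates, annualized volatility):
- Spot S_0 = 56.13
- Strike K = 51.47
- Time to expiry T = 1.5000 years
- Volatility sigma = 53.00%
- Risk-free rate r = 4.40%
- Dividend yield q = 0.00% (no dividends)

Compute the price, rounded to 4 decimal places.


Answer: Price = 9.6512

Derivation:
d1 = (ln(S/K) + (r - q + 0.5*sigma^2) * T) / (sigma * sqrt(T)) = 0.55975665
d2 = d1 - sigma * sqrt(T) = -0.08935813
exp(-rT) = 0.93613086; exp(-qT) = 1.00000000
P = K * exp(-rT) * N(-d2) - S_0 * exp(-qT) * N(-d1)
N(-d1) = 0.28782272; N(-d2) = 0.53560135
P = 51.4700 * 0.93613086 * 0.53560135 - 56.1300 * 1.00000000 * 0.28782272 = 9.6512


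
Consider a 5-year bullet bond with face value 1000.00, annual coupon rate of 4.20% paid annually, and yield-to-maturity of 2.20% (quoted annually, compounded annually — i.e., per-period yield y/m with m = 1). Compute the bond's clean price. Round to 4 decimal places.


Coupon per period c = face * coupon_rate / m = 42.000000
Periods per year m = 1; per-period yield y/m = 0.022000
Number of cashflows N = 5
Cashflows (t years, CF_t, discount factor 1/(1+y/m)^(m*t), PV):
  t = 1.0000: CF_t = 42.000000, DF = 0.978474, PV = 41.095890
  t = 2.0000: CF_t = 42.000000, DF = 0.957411, PV = 40.211243
  t = 3.0000: CF_t = 42.000000, DF = 0.936801, PV = 39.345639
  t = 4.0000: CF_t = 42.000000, DF = 0.916635, PV = 38.498668
  t = 5.0000: CF_t = 1042.000000, DF = 0.896903, PV = 934.573021
Price P = sum_t PV_t = 1093.724462

Answer: Price = 1093.7245


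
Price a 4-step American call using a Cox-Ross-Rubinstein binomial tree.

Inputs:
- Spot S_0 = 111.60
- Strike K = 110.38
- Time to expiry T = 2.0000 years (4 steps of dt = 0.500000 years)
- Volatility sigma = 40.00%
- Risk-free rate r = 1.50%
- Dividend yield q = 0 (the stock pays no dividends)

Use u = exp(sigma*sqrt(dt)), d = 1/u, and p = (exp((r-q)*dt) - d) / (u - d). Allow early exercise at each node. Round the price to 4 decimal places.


Answer: Price = V(0,0) = 25.4055

Derivation:
dt = T/N = 0.500000
u = exp(sigma*sqrt(dt)) = 1.326896; d = 1/u = 0.753638
p = (exp((r-q)*dt) - d) / (u - d) = 0.442889
Discount per step: exp(-r*dt) = 0.992528
Stock lattice S(k, i) with i counting down-moves:
  k=0: S(0,0) = 111.6000
  k=1: S(1,0) = 148.0816; S(1,1) = 84.1060
  k=2: S(2,0) = 196.4890; S(2,1) = 111.6000; S(2,2) = 63.3855
  k=3: S(3,0) = 260.7206; S(3,1) = 148.0816; S(3,2) = 84.1060; S(3,3) = 47.7698
  k=4: S(4,0) = 345.9492; S(4,1) = 196.4890; S(4,2) = 111.6000; S(4,3) = 63.3855; S(4,4) = 36.0011
Terminal payoffs V(N, i) = max(S_T - K, 0):
  V(4,0) = 235.569185; V(4,1) = 86.109005; V(4,2) = 1.220000; V(4,3) = 0.000000; V(4,4) = 0.000000
Backward induction: V(k, i) = exp(-r*dt) * [p * V(k+1, i) + (1-p) * V(k+1, i+1)]; then take max(V_cont, immediate exercise) for American.
  V(3,0) = exp(-r*dt) * [p*235.569185 + (1-p)*86.109005] = 151.165315; exercise = 150.340561; V(3,0) = max -> 151.165315
  V(3,1) = exp(-r*dt) * [p*86.109005 + (1-p)*1.220000] = 38.526396; exercise = 37.701643; V(3,1) = max -> 38.526396
  V(3,2) = exp(-r*dt) * [p*1.220000 + (1-p)*0.000000] = 0.536288; exercise = 0.000000; V(3,2) = max -> 0.536288
  V(3,3) = exp(-r*dt) * [p*0.000000 + (1-p)*0.000000] = 0.000000; exercise = 0.000000; V(3,3) = max -> 0.000000
  V(2,0) = exp(-r*dt) * [p*151.165315 + (1-p)*38.526396] = 87.752349; exercise = 86.109005; V(2,0) = max -> 87.752349
  V(2,1) = exp(-r*dt) * [p*38.526396 + (1-p)*0.536288] = 17.231974; exercise = 1.220000; V(2,1) = max -> 17.231974
  V(2,2) = exp(-r*dt) * [p*0.536288 + (1-p)*0.000000] = 0.235741; exercise = 0.000000; V(2,2) = max -> 0.235741
  V(1,0) = exp(-r*dt) * [p*87.752349 + (1-p)*17.231974] = 48.102567; exercise = 37.701643; V(1,0) = max -> 48.102567
  V(1,1) = exp(-r*dt) * [p*17.231974 + (1-p)*0.235741] = 7.705184; exercise = 0.000000; V(1,1) = max -> 7.705184
  V(0,0) = exp(-r*dt) * [p*48.102567 + (1-p)*7.705184] = 25.405494; exercise = 1.220000; V(0,0) = max -> 25.405494


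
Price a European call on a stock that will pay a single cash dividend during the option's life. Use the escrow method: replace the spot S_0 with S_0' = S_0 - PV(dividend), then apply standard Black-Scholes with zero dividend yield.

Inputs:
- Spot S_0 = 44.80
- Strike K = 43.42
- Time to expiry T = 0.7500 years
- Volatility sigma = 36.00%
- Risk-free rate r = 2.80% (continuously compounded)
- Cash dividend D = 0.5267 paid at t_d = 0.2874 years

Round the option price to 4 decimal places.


Answer: Price = 6.3009

Derivation:
PV(D) = D * exp(-r * t_d) = 0.5267 * 0.99198509 = 0.52247855
S_0' = S_0 - PV(D) = 44.8000 - 0.52247855 = 44.27752145
d1 = (ln(S_0'/K) + (r + sigma^2/2)*T) / (sigma*sqrt(T)) = 0.28597111
d2 = d1 - sigma*sqrt(T) = -0.02579804
exp(-rT) = 0.97921896
N(d1) = 0.61254987; N(d2) = 0.48970921
C = S_0' * N(d1) - K * exp(-rT) * N(d2) = 44.27752145 * 0.61254987 - 43.4200 * 0.97921896 * 0.48970921 = 6.3009


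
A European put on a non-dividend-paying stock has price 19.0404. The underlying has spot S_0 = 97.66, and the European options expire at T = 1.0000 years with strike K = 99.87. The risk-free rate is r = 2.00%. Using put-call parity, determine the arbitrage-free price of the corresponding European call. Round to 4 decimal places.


Put-call parity: C - P = S_0 * exp(-qT) - K * exp(-rT).
S_0 * exp(-qT) = 97.6600 * 1.00000000 = 97.66000000
K * exp(-rT) = 99.8700 * 0.98019867 = 97.89244150
C = P + S*exp(-qT) - K*exp(-rT)
C = 19.0404 + 97.66000000 - 97.89244150 = 18.8080

Answer: Call price = 18.8080


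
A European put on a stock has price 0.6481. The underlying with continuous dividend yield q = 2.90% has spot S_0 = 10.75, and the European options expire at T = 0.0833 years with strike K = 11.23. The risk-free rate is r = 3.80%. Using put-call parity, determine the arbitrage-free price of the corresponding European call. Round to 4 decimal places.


Put-call parity: C - P = S_0 * exp(-qT) - K * exp(-rT).
S_0 * exp(-qT) = 10.7500 * 0.99758722 = 10.72406257
K * exp(-rT) = 11.2300 * 0.99683960 = 11.19450876
C = P + S*exp(-qT) - K*exp(-rT)
C = 0.6481 + 10.72406257 - 11.19450876 = 0.1777

Answer: Call price = 0.1777


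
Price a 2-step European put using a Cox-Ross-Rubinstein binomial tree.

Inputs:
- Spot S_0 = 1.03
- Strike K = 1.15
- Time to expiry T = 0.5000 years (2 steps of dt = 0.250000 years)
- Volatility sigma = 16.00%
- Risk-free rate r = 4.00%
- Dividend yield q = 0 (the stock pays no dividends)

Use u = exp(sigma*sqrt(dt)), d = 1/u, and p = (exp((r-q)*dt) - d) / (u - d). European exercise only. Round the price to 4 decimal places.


dt = T/N = 0.250000
u = exp(sigma*sqrt(dt)) = 1.083287; d = 1/u = 0.923116
p = (exp((r-q)*dt) - d) / (u - d) = 0.542757
Discount per step: exp(-r*dt) = 0.990050
Stock lattice S(k, i) with i counting down-moves:
  k=0: S(0,0) = 1.0300
  k=1: S(1,0) = 1.1158; S(1,1) = 0.9508
  k=2: S(2,0) = 1.2087; S(2,1) = 1.0300; S(2,2) = 0.8777
Terminal payoffs V(N, i) = max(K - S_T, 0):
  V(2,0) = 0.000000; V(2,1) = 0.120000; V(2,2) = 0.272292
Backward induction: V(k, i) = exp(-r*dt) * [p * V(k+1, i) + (1-p) * V(k+1, i+1)].
  V(1,0) = exp(-r*dt) * [p*0.000000 + (1-p)*0.120000] = 0.054323
  V(1,1) = exp(-r*dt) * [p*0.120000 + (1-p)*0.272292] = 0.187747
  V(0,0) = exp(-r*dt) * [p*0.054323 + (1-p)*0.187747] = 0.114183

Answer: Price = V(0,0) = 0.1142


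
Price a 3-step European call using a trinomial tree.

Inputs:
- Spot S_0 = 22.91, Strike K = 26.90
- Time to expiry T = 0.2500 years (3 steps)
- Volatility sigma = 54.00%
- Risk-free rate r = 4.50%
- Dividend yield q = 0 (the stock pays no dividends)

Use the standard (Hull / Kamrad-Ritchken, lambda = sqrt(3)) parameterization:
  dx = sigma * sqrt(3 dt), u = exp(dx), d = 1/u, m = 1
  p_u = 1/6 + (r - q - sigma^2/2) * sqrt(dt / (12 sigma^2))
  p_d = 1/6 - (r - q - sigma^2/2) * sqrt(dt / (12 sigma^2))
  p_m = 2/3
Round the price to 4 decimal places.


Answer: Price = V(0,0) = 1.3028

Derivation:
dt = T/N = 0.083333; dx = sigma*sqrt(3*dt) = 0.270000
u = exp(dx) = 1.309964; d = 1/u = 0.763379
p_u = 0.151111, p_m = 0.666667, p_d = 0.182222
Discount per step: exp(-r*dt) = 0.996257
Stock lattice S(k, j) with j the centered position index:
  k=0: S(0,+0) = 22.9100
  k=1: S(1,-1) = 17.4890; S(1,+0) = 22.9100; S(1,+1) = 30.0113
  k=2: S(2,-2) = 13.3508; S(2,-1) = 17.4890; S(2,+0) = 22.9100; S(2,+1) = 30.0113; S(2,+2) = 39.3137
  k=3: S(3,-3) = 10.1917; S(3,-2) = 13.3508; S(3,-1) = 17.4890; S(3,+0) = 22.9100; S(3,+1) = 30.0113; S(3,+2) = 39.3137; S(3,+3) = 51.4996
Terminal payoffs V(N, j) = max(S_T - K, 0):
  V(3,-3) = 0.000000; V(3,-2) = 0.000000; V(3,-1) = 0.000000; V(3,+0) = 0.000000; V(3,+1) = 3.111286; V(3,+2) = 12.413717; V(3,+3) = 24.599572
Backward induction: V(k, j) = exp(-r*dt) * [p_u * V(k+1, j+1) + p_m * V(k+1, j) + p_d * V(k+1, j-1)]
  V(2,-2) = exp(-r*dt) * [p_u*0.000000 + p_m*0.000000 + p_d*0.000000] = 0.000000
  V(2,-1) = exp(-r*dt) * [p_u*0.000000 + p_m*0.000000 + p_d*0.000000] = 0.000000
  V(2,+0) = exp(-r*dt) * [p_u*3.111286 + p_m*0.000000 + p_d*0.000000] = 0.468390
  V(2,+1) = exp(-r*dt) * [p_u*12.413717 + p_m*3.111286 + p_d*0.000000] = 3.935256
  V(2,+2) = exp(-r*dt) * [p_u*24.599572 + p_m*12.413717 + p_d*3.111286] = 12.513014
  V(1,-1) = exp(-r*dt) * [p_u*0.468390 + p_m*0.000000 + p_d*0.000000] = 0.070514
  V(1,+0) = exp(-r*dt) * [p_u*3.935256 + p_m*0.468390 + p_d*0.000000] = 0.903526
  V(1,+1) = exp(-r*dt) * [p_u*12.513014 + p_m*3.935256 + p_d*0.468390] = 4.582494
  V(0,+0) = exp(-r*dt) * [p_u*4.582494 + p_m*0.903526 + p_d*0.070514] = 1.302771


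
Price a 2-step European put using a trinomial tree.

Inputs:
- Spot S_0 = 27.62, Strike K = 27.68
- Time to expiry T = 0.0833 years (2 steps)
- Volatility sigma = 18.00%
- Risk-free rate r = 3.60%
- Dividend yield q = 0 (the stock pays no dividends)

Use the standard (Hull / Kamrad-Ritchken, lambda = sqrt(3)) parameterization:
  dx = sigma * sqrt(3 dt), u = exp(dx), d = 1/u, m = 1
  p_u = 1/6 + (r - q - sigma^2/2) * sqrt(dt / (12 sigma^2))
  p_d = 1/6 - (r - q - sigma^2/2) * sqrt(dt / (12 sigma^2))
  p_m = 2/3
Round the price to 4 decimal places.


dt = T/N = 0.041650; dx = sigma*sqrt(3*dt) = 0.063627
u = exp(dx) = 1.065695; d = 1/u = 0.938355
p_u = 0.173147, p_m = 0.666667, p_d = 0.160186
Discount per step: exp(-r*dt) = 0.998502
Stock lattice S(k, j) with j the centered position index:
  k=0: S(0,+0) = 27.6200
  k=1: S(1,-1) = 25.9174; S(1,+0) = 27.6200; S(1,+1) = 29.4345
  k=2: S(2,-2) = 24.3197; S(2,-1) = 25.9174; S(2,+0) = 27.6200; S(2,+1) = 29.4345; S(2,+2) = 31.3682
Terminal payoffs V(N, j) = max(K - S_T, 0):
  V(2,-2) = 3.360308; V(2,-1) = 1.762633; V(2,+0) = 0.060000; V(2,+1) = 0.000000; V(2,+2) = 0.000000
Backward induction: V(k, j) = exp(-r*dt) * [p_u * V(k+1, j+1) + p_m * V(k+1, j) + p_d * V(k+1, j-1)]
  V(1,-1) = exp(-r*dt) * [p_u*0.060000 + p_m*1.762633 + p_d*3.360308] = 1.721170
  V(1,+0) = exp(-r*dt) * [p_u*0.000000 + p_m*0.060000 + p_d*1.762633] = 0.321867
  V(1,+1) = exp(-r*dt) * [p_u*0.000000 + p_m*0.000000 + p_d*0.060000] = 0.009597
  V(0,+0) = exp(-r*dt) * [p_u*0.009597 + p_m*0.321867 + p_d*1.721170] = 0.491210

Answer: Price = V(0,0) = 0.4912


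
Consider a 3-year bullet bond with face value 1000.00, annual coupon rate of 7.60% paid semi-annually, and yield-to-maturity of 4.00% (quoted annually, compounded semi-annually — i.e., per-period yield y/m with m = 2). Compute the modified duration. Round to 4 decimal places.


Answer: Modified duration = 2.6987

Derivation:
Coupon per period c = face * coupon_rate / m = 38.000000
Periods per year m = 2; per-period yield y/m = 0.020000
Number of cashflows N = 6
Cashflows (t years, CF_t, discount factor 1/(1+y/m)^(m*t), PV):
  t = 0.5000: CF_t = 38.000000, DF = 0.980392, PV = 37.254902
  t = 1.0000: CF_t = 38.000000, DF = 0.961169, PV = 36.524414
  t = 1.5000: CF_t = 38.000000, DF = 0.942322, PV = 35.808249
  t = 2.0000: CF_t = 38.000000, DF = 0.923845, PV = 35.106126
  t = 2.5000: CF_t = 38.000000, DF = 0.905731, PV = 34.417771
  t = 3.0000: CF_t = 1038.000000, DF = 0.887971, PV = 921.714295
Price P = sum_t PV_t = 1100.825756
First compute Macaulay numerator sum_t t * PV_t:
  t * PV_t at t = 0.5000: 18.627451
  t * PV_t at t = 1.0000: 36.524414
  t * PV_t at t = 1.5000: 53.712373
  t * PV_t at t = 2.0000: 70.212252
  t * PV_t at t = 2.5000: 86.044427
  t * PV_t at t = 3.0000: 2765.142884
Macaulay duration D = 3030.263801 / 1100.825756 = 2.752719
Modified duration = D / (1 + y/m) = 2.752719 / (1 + 0.020000) = 2.698744


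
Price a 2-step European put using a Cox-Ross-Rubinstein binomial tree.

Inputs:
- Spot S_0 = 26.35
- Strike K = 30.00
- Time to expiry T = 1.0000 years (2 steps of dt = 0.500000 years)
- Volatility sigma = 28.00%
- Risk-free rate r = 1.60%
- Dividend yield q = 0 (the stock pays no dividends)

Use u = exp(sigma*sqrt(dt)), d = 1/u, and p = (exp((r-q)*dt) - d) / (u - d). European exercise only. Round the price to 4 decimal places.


Answer: Price = V(0,0) = 5.1703

Derivation:
dt = T/N = 0.500000
u = exp(sigma*sqrt(dt)) = 1.218950; d = 1/u = 0.820378
p = (exp((r-q)*dt) - d) / (u - d) = 0.470816
Discount per step: exp(-r*dt) = 0.992032
Stock lattice S(k, i) with i counting down-moves:
  k=0: S(0,0) = 26.3500
  k=1: S(1,0) = 32.1193; S(1,1) = 21.6170
  k=2: S(2,0) = 39.1519; S(2,1) = 26.3500; S(2,2) = 17.7341
Terminal payoffs V(N, i) = max(K - S_T, 0):
  V(2,0) = 0.000000; V(2,1) = 3.650000; V(2,2) = 12.265915
Backward induction: V(k, i) = exp(-r*dt) * [p * V(k+1, i) + (1-p) * V(k+1, i+1)].
  V(1,0) = exp(-r*dt) * [p*0.000000 + (1-p)*3.650000] = 1.916132
  V(1,1) = exp(-r*dt) * [p*3.650000 + (1-p)*12.265915] = 8.143993
  V(0,0) = exp(-r*dt) * [p*1.916132 + (1-p)*8.143993] = 5.170290


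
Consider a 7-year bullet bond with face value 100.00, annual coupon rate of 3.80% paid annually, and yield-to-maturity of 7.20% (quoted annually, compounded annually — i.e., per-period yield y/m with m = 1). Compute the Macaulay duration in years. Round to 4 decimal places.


Coupon per period c = face * coupon_rate / m = 3.800000
Periods per year m = 1; per-period yield y/m = 0.072000
Number of cashflows N = 7
Cashflows (t years, CF_t, discount factor 1/(1+y/m)^(m*t), PV):
  t = 1.0000: CF_t = 3.800000, DF = 0.932836, PV = 3.544776
  t = 2.0000: CF_t = 3.800000, DF = 0.870183, PV = 3.306694
  t = 3.0000: CF_t = 3.800000, DF = 0.811738, PV = 3.084603
  t = 4.0000: CF_t = 3.800000, DF = 0.757218, PV = 2.877428
  t = 5.0000: CF_t = 3.800000, DF = 0.706360, PV = 2.684168
  t = 6.0000: CF_t = 3.800000, DF = 0.658918, PV = 2.503888
  t = 7.0000: CF_t = 103.800000, DF = 0.614662, PV = 63.801936
Price P = sum_t PV_t = 81.803493
Macaulay numerator sum_t t * PV_t:
  t * PV_t at t = 1.0000: 3.544776
  t * PV_t at t = 2.0000: 6.613388
  t * PV_t at t = 3.0000: 9.253808
  t * PV_t at t = 4.0000: 11.509712
  t * PV_t at t = 5.0000: 13.420839
  t * PV_t at t = 6.0000: 15.023328
  t * PV_t at t = 7.0000: 446.613551
Macaulay duration D = (sum_t t * PV_t) / P = 505.979402 / 81.803493 = 6.185303

Answer: Macaulay duration = 6.1853 years


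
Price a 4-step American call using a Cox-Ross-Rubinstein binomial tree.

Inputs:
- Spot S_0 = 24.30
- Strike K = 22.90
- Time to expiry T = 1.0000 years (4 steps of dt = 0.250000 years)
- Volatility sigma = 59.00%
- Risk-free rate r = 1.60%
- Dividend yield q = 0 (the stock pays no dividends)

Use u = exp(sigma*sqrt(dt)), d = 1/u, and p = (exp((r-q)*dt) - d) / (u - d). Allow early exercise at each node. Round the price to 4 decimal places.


dt = T/N = 0.250000
u = exp(sigma*sqrt(dt)) = 1.343126; d = 1/u = 0.744532
p = (exp((r-q)*dt) - d) / (u - d) = 0.433476
Discount per step: exp(-r*dt) = 0.996008
Stock lattice S(k, i) with i counting down-moves:
  k=0: S(0,0) = 24.3000
  k=1: S(1,0) = 32.6380; S(1,1) = 18.0921
  k=2: S(2,0) = 43.8369; S(2,1) = 24.3000; S(2,2) = 13.4702
  k=3: S(3,0) = 58.8785; S(3,1) = 32.6380; S(3,2) = 18.0921; S(3,3) = 10.0290
  k=4: S(4,0) = 79.0813; S(4,1) = 43.8369; S(4,2) = 24.3000; S(4,3) = 13.4702; S(4,4) = 7.4669
Terminal payoffs V(N, i) = max(S_T - K, 0):
  V(4,0) = 56.181293; V(4,1) = 20.936918; V(4,2) = 1.400000; V(4,3) = 0.000000; V(4,4) = 0.000000
Backward induction: V(k, i) = exp(-r*dt) * [p * V(k+1, i) + (1-p) * V(k+1, i+1)]; then take max(V_cont, immediate exercise) for American.
  V(3,0) = exp(-r*dt) * [p*56.181293 + (1-p)*20.936918] = 36.069938; exercise = 35.978521; V(3,0) = max -> 36.069938
  V(3,1) = exp(-r*dt) * [p*20.936918 + (1-p)*1.400000] = 9.829388; exercise = 9.737971; V(3,1) = max -> 9.829388
  V(3,2) = exp(-r*dt) * [p*1.400000 + (1-p)*0.000000] = 0.604444; exercise = 0.000000; V(3,2) = max -> 0.604444
  V(3,3) = exp(-r*dt) * [p*0.000000 + (1-p)*0.000000] = 0.000000; exercise = 0.000000; V(3,3) = max -> 0.000000
  V(2,0) = exp(-r*dt) * [p*36.069938 + (1-p)*9.829388] = 21.119388; exercise = 20.936918; V(2,0) = max -> 21.119388
  V(2,1) = exp(-r*dt) * [p*9.829388 + (1-p)*0.604444] = 4.584859; exercise = 1.400000; V(2,1) = max -> 4.584859
  V(2,2) = exp(-r*dt) * [p*0.604444 + (1-p)*0.000000] = 0.260966; exercise = 0.000000; V(2,2) = max -> 0.260966
  V(1,0) = exp(-r*dt) * [p*21.119388 + (1-p)*4.584859] = 11.705264; exercise = 9.737971; V(1,0) = max -> 11.705264
  V(1,1) = exp(-r*dt) * [p*4.584859 + (1-p)*0.260966] = 2.126745; exercise = 0.000000; V(1,1) = max -> 2.126745
  V(0,0) = exp(-r*dt) * [p*11.705264 + (1-p)*2.126745] = 6.253738; exercise = 1.400000; V(0,0) = max -> 6.253738

Answer: Price = V(0,0) = 6.2537


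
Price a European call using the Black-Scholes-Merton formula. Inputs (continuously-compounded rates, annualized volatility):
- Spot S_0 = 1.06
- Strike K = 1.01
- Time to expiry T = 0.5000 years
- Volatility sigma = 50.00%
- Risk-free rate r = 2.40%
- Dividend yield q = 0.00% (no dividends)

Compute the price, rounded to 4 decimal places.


Answer: Price = 0.1775

Derivation:
d1 = (ln(S/K) + (r - q + 0.5*sigma^2) * T) / (sigma * sqrt(T)) = 0.34738340
d2 = d1 - sigma * sqrt(T) = -0.00617000
exp(-rT) = 0.98807171; exp(-qT) = 1.00000000
C = S_0 * exp(-qT) * N(d1) - K * exp(-rT) * N(d2)
N(d1) = 0.63584835; N(d2) = 0.49753854
C = 1.0600 * 1.00000000 * 0.63584835 - 1.0100 * 0.98807171 * 0.49753854 = 0.1775


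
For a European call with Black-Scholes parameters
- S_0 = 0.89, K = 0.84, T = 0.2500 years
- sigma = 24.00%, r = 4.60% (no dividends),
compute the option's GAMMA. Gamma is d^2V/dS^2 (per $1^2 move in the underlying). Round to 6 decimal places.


d1 = 0.6376630907; d2 = 0.5176630907
phi(d1) = 0.3255479091; exp(-qT) = 1.0000000000; exp(-rT) = 0.9885658722
Gamma = exp(-qT) * phi(d1) / (S * sigma * sqrt(T)) = 1.0000000000 * 0.3255479091 / (0.8900 * 0.2400 * 0.5000000000) = 3.048201

Answer: Gamma = 3.048201


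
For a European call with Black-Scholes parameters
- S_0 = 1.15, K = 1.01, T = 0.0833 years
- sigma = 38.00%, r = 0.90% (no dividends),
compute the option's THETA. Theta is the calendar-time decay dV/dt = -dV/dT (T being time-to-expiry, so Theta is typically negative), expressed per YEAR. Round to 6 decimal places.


Answer: Theta = -0.147013

Derivation:
d1 = 1.2452797595; d2 = 1.1356051499
phi(d1) = 0.1837279087; exp(-qT) = 1.0000000000; exp(-rT) = 0.9992505810
Theta = -S*exp(-qT)*phi(d1)*sigma/(2*sqrt(T)) - r*K*exp(-rT)*N(d2) + q*S*exp(-qT)*N(d1)
N(d1) = 0.8934855335; N(d2) = 0.8719390737; sqrt(T) = 0.2886173938
Term 1 = -1.1500 * 1.0000000000 * 0.1837279087 * 0.3800 / (2 * 0.2886173938) = -0.1390926150
Term 2 = -0.0090 * 1.0100 * 0.9992505810 * 0.8719390737 = -0.0079199863
Term 3 = 0 (no dividend yield, q = 0)
Theta = -0.1390926150 + (-0.0079199863) + (0.0000000000) = -0.147013


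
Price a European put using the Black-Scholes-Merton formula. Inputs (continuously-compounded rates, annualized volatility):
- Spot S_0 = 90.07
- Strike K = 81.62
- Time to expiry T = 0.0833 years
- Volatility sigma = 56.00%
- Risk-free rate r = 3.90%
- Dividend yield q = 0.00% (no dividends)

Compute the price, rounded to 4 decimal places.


Answer: Price = 2.2193

Derivation:
d1 = (ln(S/K) + (r - q + 0.5*sigma^2) * T) / (sigma * sqrt(T)) = 0.71042493
d2 = d1 - sigma * sqrt(T) = 0.54879919
exp(-rT) = 0.99675657; exp(-qT) = 1.00000000
P = K * exp(-rT) * N(-d2) - S_0 * exp(-qT) * N(-d1)
N(-d1) = 0.23872033; N(-d2) = 0.29157163
P = 81.6200 * 0.99675657 * 0.29157163 - 90.0700 * 1.00000000 * 0.23872033 = 2.2193


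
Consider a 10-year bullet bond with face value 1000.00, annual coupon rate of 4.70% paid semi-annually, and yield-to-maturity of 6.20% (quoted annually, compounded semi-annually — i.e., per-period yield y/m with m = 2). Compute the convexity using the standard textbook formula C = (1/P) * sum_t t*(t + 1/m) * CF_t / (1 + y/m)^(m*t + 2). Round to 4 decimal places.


Answer: Convexity = 72.4193

Derivation:
Coupon per period c = face * coupon_rate / m = 23.500000
Periods per year m = 2; per-period yield y/m = 0.031000
Number of cashflows N = 20
Cashflows (t years, CF_t, discount factor 1/(1+y/m)^(m*t), PV):
  t = 0.5000: CF_t = 23.500000, DF = 0.969932, PV = 22.793404
  t = 1.0000: CF_t = 23.500000, DF = 0.940768, PV = 22.108055
  t = 1.5000: CF_t = 23.500000, DF = 0.912481, PV = 21.443312
  t = 2.0000: CF_t = 23.500000, DF = 0.885045, PV = 20.798557
  t = 2.5000: CF_t = 23.500000, DF = 0.858434, PV = 20.173188
  t = 3.0000: CF_t = 23.500000, DF = 0.832622, PV = 19.566623
  t = 3.5000: CF_t = 23.500000, DF = 0.807587, PV = 18.978296
  t = 4.0000: CF_t = 23.500000, DF = 0.783305, PV = 18.407658
  t = 4.5000: CF_t = 23.500000, DF = 0.759752, PV = 17.854179
  t = 5.0000: CF_t = 23.500000, DF = 0.736908, PV = 17.317341
  t = 5.5000: CF_t = 23.500000, DF = 0.714751, PV = 16.796645
  t = 6.0000: CF_t = 23.500000, DF = 0.693260, PV = 16.291605
  t = 6.5000: CF_t = 23.500000, DF = 0.672415, PV = 15.801751
  t = 7.0000: CF_t = 23.500000, DF = 0.652197, PV = 15.326626
  t = 7.5000: CF_t = 23.500000, DF = 0.632587, PV = 14.865786
  t = 8.0000: CF_t = 23.500000, DF = 0.613566, PV = 14.418803
  t = 8.5000: CF_t = 23.500000, DF = 0.595117, PV = 13.985260
  t = 9.0000: CF_t = 23.500000, DF = 0.577224, PV = 13.564753
  t = 9.5000: CF_t = 23.500000, DF = 0.559868, PV = 13.156889
  t = 10.0000: CF_t = 1023.500000, DF = 0.543034, PV = 555.794879
Price P = sum_t PV_t = 889.443611
Convexity numerator sum_t t*(t + 1/m) * CF_t / (1+y/m)^(m*t + 2):
  t = 0.5000: term = 10.721656
  t = 1.0000: term = 31.197835
  t = 1.5000: term = 60.519564
  t = 2.0000: term = 97.833113
  t = 2.5000: term = 142.337217
  t = 3.0000: term = 193.280410
  t = 3.5000: term = 249.958500
  t = 4.0000: term = 311.712138
  t = 4.5000: term = 377.924513
  t = 5.0000: term = 448.019145
  t = 5.5000: term = 521.457782
  t = 6.0000: term = 597.738398
  t = 6.5000: term = 676.393273
  t = 7.0000: term = 756.987174
  t = 7.5000: term = 839.115615
  t = 8.0000: term = 922.403198
  t = 8.5000: term = 1006.502034
  t = 9.0000: term = 1091.090241
  t = 9.5000: term = 1175.870504
  t = 10.0000: term = 54901.790702
Convexity = (1/P) * sum = 64412.853014 / 889.443611 = 72.419266


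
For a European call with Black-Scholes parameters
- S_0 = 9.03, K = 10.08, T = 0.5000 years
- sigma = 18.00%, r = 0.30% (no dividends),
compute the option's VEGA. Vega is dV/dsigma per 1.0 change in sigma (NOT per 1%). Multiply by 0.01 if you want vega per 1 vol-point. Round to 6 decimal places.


Answer: Vega = 1.866227

Derivation:
d1 = -0.7888239316; d2 = -0.9161031522
phi(d1) = 0.2922750024; exp(-qT) = 1.0000000000; exp(-rT) = 0.9985011244
Vega = S * exp(-qT) * phi(d1) * sqrt(T) = 9.0300 * 1.0000000000 * 0.2922750024 * 0.7071067812 = 1.866227


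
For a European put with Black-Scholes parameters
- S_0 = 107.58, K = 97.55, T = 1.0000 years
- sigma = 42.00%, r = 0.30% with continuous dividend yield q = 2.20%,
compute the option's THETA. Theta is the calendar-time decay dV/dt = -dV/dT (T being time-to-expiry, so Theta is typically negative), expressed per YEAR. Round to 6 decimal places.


d1 = 0.3977849757; d2 = -0.0222150243
phi(d1) = 0.3685956716; exp(-qT) = 0.9782402351; exp(-rT) = 0.9970044955
Theta = -S*exp(-qT)*phi(d1)*sigma/(2*sqrt(T)) + r*K*exp(-rT)*N(-d2) - q*S*exp(-qT)*N(-d1)
N(-d1) = 0.3453943465; N(-d2) = 0.5088617836; sqrt(T) = 1.0000000000
Term 1 = -107.5800 * 0.9782402351 * 0.3685956716 * 0.4200 / (2 * 1.0000000000) = -8.1460409157
Term 2 = 0.0030 * 97.5500 * 0.9970044955 * 0.5088617836 = 0.1484723152
Term 3 = -0.0220 * 107.5800 * 0.9782402351 * 0.3453943465 = -0.7996776659
Theta = -8.1460409157 + (0.1484723152) + (-0.7996776659) = -8.797246

Answer: Theta = -8.797246


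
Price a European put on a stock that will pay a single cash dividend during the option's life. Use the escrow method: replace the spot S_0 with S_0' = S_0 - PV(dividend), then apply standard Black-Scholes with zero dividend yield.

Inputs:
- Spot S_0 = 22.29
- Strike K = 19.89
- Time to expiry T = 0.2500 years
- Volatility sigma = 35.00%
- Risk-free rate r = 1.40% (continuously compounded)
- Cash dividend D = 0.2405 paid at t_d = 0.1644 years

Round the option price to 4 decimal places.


PV(D) = D * exp(-r * t_d) = 0.2405 * 0.99770105 = 0.23994710
S_0' = S_0 - PV(D) = 22.2900 - 0.23994710 = 22.05005290
d1 = (ln(S_0'/K) + (r + sigma^2/2)*T) / (sigma*sqrt(T)) = 0.69663090
d2 = d1 - sigma*sqrt(T) = 0.52163090
exp(-rT) = 0.99650612
N(-d1) = 0.24301691; N(-d2) = 0.30096367
P = K * exp(-rT) * N(-d2) - S_0' * N(-d1) = 19.8900 * 0.99650612 * 0.30096367 - 22.05005290 * 0.24301691 = 0.6067

Answer: Price = 0.6067


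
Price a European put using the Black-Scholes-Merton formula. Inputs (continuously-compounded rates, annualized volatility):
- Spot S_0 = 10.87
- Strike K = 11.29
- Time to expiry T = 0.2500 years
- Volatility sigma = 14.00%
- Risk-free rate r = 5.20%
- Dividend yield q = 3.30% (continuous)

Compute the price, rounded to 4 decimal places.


d1 = (ln(S/K) + (r - q + 0.5*sigma^2) * T) / (sigma * sqrt(T)) = -0.43872396
d2 = d1 - sigma * sqrt(T) = -0.50872396
exp(-rT) = 0.98708414; exp(-qT) = 0.99178394
P = K * exp(-rT) * N(-d2) - S_0 * exp(-qT) * N(-d1)
N(-d1) = 0.66956922; N(-d2) = 0.69452714
P = 11.2900 * 0.98708414 * 0.69452714 - 10.8700 * 0.99178394 * 0.66956922 = 0.5215

Answer: Price = 0.5215


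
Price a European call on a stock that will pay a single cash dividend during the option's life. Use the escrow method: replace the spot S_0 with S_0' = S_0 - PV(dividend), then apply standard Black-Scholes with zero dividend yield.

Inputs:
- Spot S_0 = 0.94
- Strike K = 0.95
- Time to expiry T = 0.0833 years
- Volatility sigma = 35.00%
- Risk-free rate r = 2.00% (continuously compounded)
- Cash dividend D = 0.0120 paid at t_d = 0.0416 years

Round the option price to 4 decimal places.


PV(D) = D * exp(-r * t_d) = 0.0120 * 0.99916835 = 0.01199002
S_0' = S_0 - PV(D) = 0.9400 - 0.01199002 = 0.92800998
d1 = (ln(S_0'/K) + (r + sigma^2/2)*T) / (sigma*sqrt(T)) = -0.16483882
d2 = d1 - sigma*sqrt(T) = -0.26585491
exp(-rT) = 0.99833539
N(d1) = 0.43453542; N(d2) = 0.39517548
C = S_0' * N(d1) - K * exp(-rT) * N(d2) = 0.92800998 * 0.43453542 - 0.9500 * 0.99833539 * 0.39517548 = 0.0285

Answer: Price = 0.0285


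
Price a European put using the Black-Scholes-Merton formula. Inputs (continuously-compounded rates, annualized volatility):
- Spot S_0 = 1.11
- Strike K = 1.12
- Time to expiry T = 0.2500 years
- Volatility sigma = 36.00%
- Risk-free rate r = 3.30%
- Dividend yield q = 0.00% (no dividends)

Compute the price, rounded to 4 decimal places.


Answer: Price = 0.0800

Derivation:
d1 = (ln(S/K) + (r - q + 0.5*sigma^2) * T) / (sigma * sqrt(T)) = 0.08600739
d2 = d1 - sigma * sqrt(T) = -0.09399261
exp(-rT) = 0.99178394; exp(-qT) = 1.00000000
P = K * exp(-rT) * N(-d2) - S_0 * exp(-qT) * N(-d1)
N(-d1) = 0.46573027; N(-d2) = 0.53744249
P = 1.1200 * 0.99178394 * 0.53744249 - 1.1100 * 1.00000000 * 0.46573027 = 0.0800


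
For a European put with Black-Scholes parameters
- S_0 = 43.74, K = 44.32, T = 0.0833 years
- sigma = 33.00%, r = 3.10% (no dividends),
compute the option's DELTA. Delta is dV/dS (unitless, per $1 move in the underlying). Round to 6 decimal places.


Answer: Delta = -0.525345

Derivation:
d1 = -0.0635741750; d2 = -0.1588179149
phi(d1) = 0.3981368968; exp(-qT) = 1.0000000000; exp(-rT) = 0.9974210313
N(-d1) = 0.5253453522
Delta = -exp(-qT) * N(-d1) = -1.0000000000 * 0.5253453522 = -0.525345


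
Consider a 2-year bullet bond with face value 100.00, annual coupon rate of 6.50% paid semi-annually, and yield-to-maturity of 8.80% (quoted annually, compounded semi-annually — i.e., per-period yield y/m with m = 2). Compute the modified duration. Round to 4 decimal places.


Coupon per period c = face * coupon_rate / m = 3.250000
Periods per year m = 2; per-period yield y/m = 0.044000
Number of cashflows N = 4
Cashflows (t years, CF_t, discount factor 1/(1+y/m)^(m*t), PV):
  t = 0.5000: CF_t = 3.250000, DF = 0.957854, PV = 3.113027
  t = 1.0000: CF_t = 3.250000, DF = 0.917485, PV = 2.981826
  t = 1.5000: CF_t = 3.250000, DF = 0.878817, PV = 2.856156
  t = 2.0000: CF_t = 103.250000, DF = 0.841779, PV = 86.913665
Price P = sum_t PV_t = 95.864674
First compute Macaulay numerator sum_t t * PV_t:
  t * PV_t at t = 0.5000: 1.556513
  t * PV_t at t = 1.0000: 2.981826
  t * PV_t at t = 1.5000: 4.284233
  t * PV_t at t = 2.0000: 173.827331
Macaulay duration D = 182.649904 / 95.864674 = 1.905289
Modified duration = D / (1 + y/m) = 1.905289 / (1 + 0.044000) = 1.824989

Answer: Modified duration = 1.8250


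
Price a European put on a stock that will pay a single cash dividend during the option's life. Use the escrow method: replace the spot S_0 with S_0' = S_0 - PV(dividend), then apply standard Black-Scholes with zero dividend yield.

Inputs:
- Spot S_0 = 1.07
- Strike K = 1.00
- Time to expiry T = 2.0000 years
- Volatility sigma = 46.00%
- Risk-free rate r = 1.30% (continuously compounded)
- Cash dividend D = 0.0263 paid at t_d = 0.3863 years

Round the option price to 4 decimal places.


Answer: Price = 0.2240

Derivation:
PV(D) = D * exp(-r * t_d) = 0.0263 * 0.99499069 = 0.02616826
S_0' = S_0 - PV(D) = 1.0700 - 0.02616826 = 1.04383174
d1 = (ln(S_0'/K) + (r + sigma^2/2)*T) / (sigma*sqrt(T)) = 0.43117882
d2 = d1 - sigma*sqrt(T) = -0.21935941
exp(-rT) = 0.97433509
N(-d1) = 0.33316918; N(-d2) = 0.58681496
P = K * exp(-rT) * N(-d2) - S_0' * N(-d1) = 1.0000 * 0.97433509 * 0.58681496 - 1.04383174 * 0.33316918 = 0.2240


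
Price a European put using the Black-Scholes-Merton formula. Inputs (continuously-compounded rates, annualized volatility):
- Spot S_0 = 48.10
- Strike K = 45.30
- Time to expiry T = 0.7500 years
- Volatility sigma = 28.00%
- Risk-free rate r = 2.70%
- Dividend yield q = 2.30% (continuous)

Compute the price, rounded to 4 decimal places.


Answer: Price = 3.1279

Derivation:
d1 = (ln(S/K) + (r - q + 0.5*sigma^2) * T) / (sigma * sqrt(T)) = 0.38094868
d2 = d1 - sigma * sqrt(T) = 0.13846156
exp(-rT) = 0.97995365; exp(-qT) = 0.98289793
P = K * exp(-rT) * N(-d2) - S_0 * exp(-qT) * N(-d1)
N(-d1) = 0.35162067; N(-d2) = 0.44493782
P = 45.3000 * 0.97995365 * 0.44493782 - 48.1000 * 0.98289793 * 0.35162067 = 3.1279


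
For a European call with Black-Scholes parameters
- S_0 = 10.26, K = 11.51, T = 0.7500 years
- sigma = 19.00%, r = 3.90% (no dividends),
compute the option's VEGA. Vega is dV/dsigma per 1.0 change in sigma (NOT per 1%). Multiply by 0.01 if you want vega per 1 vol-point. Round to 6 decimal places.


d1 = -0.4386396366; d2 = -0.6031844633
phi(d1) = 0.3623513714; exp(-qT) = 1.0000000000; exp(-rT) = 0.9711736407
Vega = S * exp(-qT) * phi(d1) * sqrt(T) = 10.2600 * 1.0000000000 * 0.3623513714 * 0.8660254038 = 3.219644

Answer: Vega = 3.219644


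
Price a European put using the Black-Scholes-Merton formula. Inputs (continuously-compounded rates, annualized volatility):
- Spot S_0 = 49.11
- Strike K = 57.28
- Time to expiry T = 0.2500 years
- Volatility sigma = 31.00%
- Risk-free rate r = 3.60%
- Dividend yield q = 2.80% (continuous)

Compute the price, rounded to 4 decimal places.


d1 = (ln(S/K) + (r - q + 0.5*sigma^2) * T) / (sigma * sqrt(T)) = -0.90242802
d2 = d1 - sigma * sqrt(T) = -1.05742802
exp(-rT) = 0.99104038; exp(-qT) = 0.99302444
P = K * exp(-rT) * N(-d2) - S_0 * exp(-qT) * N(-d1)
N(-d1) = 0.81658523; N(-d2) = 0.85484185
P = 57.2800 * 0.99104038 * 0.85484185 - 49.1100 * 0.99302444 * 0.81658523 = 8.7039

Answer: Price = 8.7039


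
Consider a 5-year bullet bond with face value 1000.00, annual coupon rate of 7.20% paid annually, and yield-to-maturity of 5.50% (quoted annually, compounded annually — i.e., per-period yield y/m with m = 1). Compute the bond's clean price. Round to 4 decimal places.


Coupon per period c = face * coupon_rate / m = 72.000000
Periods per year m = 1; per-period yield y/m = 0.055000
Number of cashflows N = 5
Cashflows (t years, CF_t, discount factor 1/(1+y/m)^(m*t), PV):
  t = 1.0000: CF_t = 72.000000, DF = 0.947867, PV = 68.246445
  t = 2.0000: CF_t = 72.000000, DF = 0.898452, PV = 64.688574
  t = 3.0000: CF_t = 72.000000, DF = 0.851614, PV = 61.316184
  t = 4.0000: CF_t = 72.000000, DF = 0.807217, PV = 58.119606
  t = 5.0000: CF_t = 1072.000000, DF = 0.765134, PV = 820.224027
Price P = sum_t PV_t = 1072.594836

Answer: Price = 1072.5948


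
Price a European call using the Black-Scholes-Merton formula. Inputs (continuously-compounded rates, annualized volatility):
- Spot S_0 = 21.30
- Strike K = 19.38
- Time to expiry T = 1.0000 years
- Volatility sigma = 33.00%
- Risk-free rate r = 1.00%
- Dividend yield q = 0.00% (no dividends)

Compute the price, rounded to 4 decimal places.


Answer: Price = 3.8400

Derivation:
d1 = (ln(S/K) + (r - q + 0.5*sigma^2) * T) / (sigma * sqrt(T)) = 0.48156202
d2 = d1 - sigma * sqrt(T) = 0.15156202
exp(-rT) = 0.99004983; exp(-qT) = 1.00000000
C = S_0 * exp(-qT) * N(d1) - K * exp(-rT) * N(d2)
N(d1) = 0.68494144; N(d2) = 0.56023380
C = 21.3000 * 1.00000000 * 0.68494144 - 19.3800 * 0.99004983 * 0.56023380 = 3.8400


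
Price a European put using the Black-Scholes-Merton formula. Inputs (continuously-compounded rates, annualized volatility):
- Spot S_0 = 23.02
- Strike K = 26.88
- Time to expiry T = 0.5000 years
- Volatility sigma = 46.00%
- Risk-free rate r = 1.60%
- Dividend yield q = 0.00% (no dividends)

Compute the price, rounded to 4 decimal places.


d1 = (ln(S/K) + (r - q + 0.5*sigma^2) * T) / (sigma * sqrt(T)) = -0.28935766
d2 = d1 - sigma * sqrt(T) = -0.61462678
exp(-rT) = 0.99203191; exp(-qT) = 1.00000000
P = K * exp(-rT) * N(-d2) - S_0 * exp(-qT) * N(-d1)
N(-d1) = 0.61384616; N(-d2) = 0.73059939
P = 26.8800 * 0.99203191 * 0.73059939 - 23.0200 * 1.00000000 * 0.61384616 = 5.3513

Answer: Price = 5.3513


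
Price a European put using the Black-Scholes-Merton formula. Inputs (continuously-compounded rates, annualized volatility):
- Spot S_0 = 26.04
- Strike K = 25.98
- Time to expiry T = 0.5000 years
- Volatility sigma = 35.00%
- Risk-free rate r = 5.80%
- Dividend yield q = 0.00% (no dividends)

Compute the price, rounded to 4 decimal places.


d1 = (ln(S/K) + (r - q + 0.5*sigma^2) * T) / (sigma * sqrt(T)) = 0.25024229
d2 = d1 - sigma * sqrt(T) = 0.00275491
exp(-rT) = 0.97141646; exp(-qT) = 1.00000000
P = K * exp(-rT) * N(-d2) - S_0 * exp(-qT) * N(-d1)
N(-d1) = 0.40119999; N(-d2) = 0.49890095
P = 25.9800 * 0.97141646 * 0.49890095 - 26.0400 * 1.00000000 * 0.40119999 = 2.1437

Answer: Price = 2.1437


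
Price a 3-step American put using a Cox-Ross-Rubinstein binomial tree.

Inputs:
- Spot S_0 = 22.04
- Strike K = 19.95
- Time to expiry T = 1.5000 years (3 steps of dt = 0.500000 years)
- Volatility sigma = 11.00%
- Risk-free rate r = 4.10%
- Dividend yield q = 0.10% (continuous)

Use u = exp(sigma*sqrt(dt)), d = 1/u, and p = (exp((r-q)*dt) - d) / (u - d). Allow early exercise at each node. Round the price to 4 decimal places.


Answer: Price = V(0,0) = 0.1582

Derivation:
dt = T/N = 0.500000
u = exp(sigma*sqrt(dt)) = 1.080887; d = 1/u = 0.925166
p = (exp((r-q)*dt) - d) / (u - d) = 0.610293
Discount per step: exp(-r*dt) = 0.979709
Stock lattice S(k, i) with i counting down-moves:
  k=0: S(0,0) = 22.0400
  k=1: S(1,0) = 23.8227; S(1,1) = 20.3907
  k=2: S(2,0) = 25.7497; S(2,1) = 22.0400; S(2,2) = 18.8648
  k=3: S(3,0) = 27.8325; S(3,1) = 23.8227; S(3,2) = 20.3907; S(3,3) = 17.4530
Terminal payoffs V(N, i) = max(K - S_T, 0):
  V(3,0) = 0.000000; V(3,1) = 0.000000; V(3,2) = 0.000000; V(3,3) = 2.496962
Backward induction: V(k, i) = exp(-r*dt) * [p * V(k+1, i) + (1-p) * V(k+1, i+1)]; then take max(V_cont, immediate exercise) for American.
  V(2,0) = exp(-r*dt) * [p*0.000000 + (1-p)*0.000000] = 0.000000; exercise = 0.000000; V(2,0) = max -> 0.000000
  V(2,1) = exp(-r*dt) * [p*0.000000 + (1-p)*0.000000] = 0.000000; exercise = 0.000000; V(2,1) = max -> 0.000000
  V(2,2) = exp(-r*dt) * [p*0.000000 + (1-p)*2.496962] = 0.953339; exercise = 1.085243; V(2,2) = max -> 1.085243
  V(1,0) = exp(-r*dt) * [p*0.000000 + (1-p)*0.000000] = 0.000000; exercise = 0.000000; V(1,0) = max -> 0.000000
  V(1,1) = exp(-r*dt) * [p*0.000000 + (1-p)*1.085243] = 0.414345; exercise = 0.000000; V(1,1) = max -> 0.414345
  V(0,0) = exp(-r*dt) * [p*0.000000 + (1-p)*0.414345] = 0.158197; exercise = 0.000000; V(0,0) = max -> 0.158197


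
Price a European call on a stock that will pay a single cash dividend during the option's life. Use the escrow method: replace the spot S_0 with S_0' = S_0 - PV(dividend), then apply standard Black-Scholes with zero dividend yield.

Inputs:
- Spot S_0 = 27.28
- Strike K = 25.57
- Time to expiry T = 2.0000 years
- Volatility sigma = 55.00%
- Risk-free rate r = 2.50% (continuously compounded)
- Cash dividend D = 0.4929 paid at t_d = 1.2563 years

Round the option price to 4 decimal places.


Answer: Price = 9.0335

Derivation:
PV(D) = D * exp(-r * t_d) = 0.4929 * 0.96908059 = 0.47765982
S_0' = S_0 - PV(D) = 27.2800 - 0.47765982 = 26.80234018
d1 = (ln(S_0'/K) + (r + sigma^2/2)*T) / (sigma*sqrt(T)) = 0.51370590
d2 = d1 - sigma*sqrt(T) = -0.26411156
exp(-rT) = 0.95122942
N(d1) = 0.69627119; N(d2) = 0.39584698
C = S_0' * N(d1) - K * exp(-rT) * N(d2) = 26.80234018 * 0.69627119 - 25.5700 * 0.95122942 * 0.39584698 = 9.0335


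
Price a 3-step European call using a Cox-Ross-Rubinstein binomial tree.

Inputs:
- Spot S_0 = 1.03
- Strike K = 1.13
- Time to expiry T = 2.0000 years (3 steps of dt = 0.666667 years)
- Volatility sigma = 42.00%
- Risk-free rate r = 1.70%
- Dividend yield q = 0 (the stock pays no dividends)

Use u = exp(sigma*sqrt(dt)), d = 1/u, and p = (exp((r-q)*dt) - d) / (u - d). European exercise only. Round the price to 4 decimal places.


dt = T/N = 0.666667
u = exp(sigma*sqrt(dt)) = 1.409068; d = 1/u = 0.709689
p = (exp((r-q)*dt) - d) / (u - d) = 0.431395
Discount per step: exp(-r*dt) = 0.988731
Stock lattice S(k, i) with i counting down-moves:
  k=0: S(0,0) = 1.0300
  k=1: S(1,0) = 1.4513; S(1,1) = 0.7310
  k=2: S(2,0) = 2.0450; S(2,1) = 1.0300; S(2,2) = 0.5188
  k=3: S(3,0) = 2.8816; S(3,1) = 1.4513; S(3,2) = 0.7310; S(3,3) = 0.3682
Terminal payoffs V(N, i) = max(S_T - K, 0):
  V(3,0) = 1.751597; V(3,1) = 0.321340; V(3,2) = 0.000000; V(3,3) = 0.000000
Backward induction: V(k, i) = exp(-r*dt) * [p * V(k+1, i) + (1-p) * V(k+1, i+1)].
  V(2,0) = exp(-r*dt) * [p*1.751597 + (1-p)*0.321340] = 0.927771
  V(2,1) = exp(-r*dt) * [p*0.321340 + (1-p)*0.000000] = 0.137062
  V(2,2) = exp(-r*dt) * [p*0.000000 + (1-p)*0.000000] = 0.000000
  V(1,0) = exp(-r*dt) * [p*0.927771 + (1-p)*0.137062] = 0.472782
  V(1,1) = exp(-r*dt) * [p*0.137062 + (1-p)*0.000000] = 0.058462
  V(0,0) = exp(-r*dt) * [p*0.472782 + (1-p)*0.058462] = 0.234524

Answer: Price = V(0,0) = 0.2345
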